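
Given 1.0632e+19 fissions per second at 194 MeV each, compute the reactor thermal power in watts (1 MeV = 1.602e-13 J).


P = fission_rate * E_MeV * 1.602e-13
P = 1.0632e+19 * 194 * 1.602e-13
P = 3.3043e+08 W

3.3043e+08


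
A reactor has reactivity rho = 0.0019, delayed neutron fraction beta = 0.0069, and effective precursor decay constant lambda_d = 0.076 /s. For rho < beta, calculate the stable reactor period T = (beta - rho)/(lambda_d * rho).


T = (beta - rho) / (lambda_d * rho)
T = (0.0069 - 0.0019) / (0.076 * 0.0019)
T = 34.626 s

34.626


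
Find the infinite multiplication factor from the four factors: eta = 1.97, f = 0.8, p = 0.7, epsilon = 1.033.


k_inf = eta * f * p * epsilon
k_inf = 1.97 * 0.8 * 0.7 * 1.033
k_inf = 1.1396

1.1396


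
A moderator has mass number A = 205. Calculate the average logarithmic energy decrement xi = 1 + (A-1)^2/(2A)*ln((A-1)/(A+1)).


xi = 1 + (A-1)^2/(2A) * ln((A-1)/(A+1))
xi = 1 + (205-1)^2/(2*205) * ln((205-1)/(205 +1))
xi = 0.0097244

0.0097244


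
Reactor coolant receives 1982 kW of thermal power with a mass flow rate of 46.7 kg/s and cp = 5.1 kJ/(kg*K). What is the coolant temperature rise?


dT = Q / (m_dot * cp)
dT = 1982 / (46.7 * 5.1)
dT = 8.3218 C

8.3218


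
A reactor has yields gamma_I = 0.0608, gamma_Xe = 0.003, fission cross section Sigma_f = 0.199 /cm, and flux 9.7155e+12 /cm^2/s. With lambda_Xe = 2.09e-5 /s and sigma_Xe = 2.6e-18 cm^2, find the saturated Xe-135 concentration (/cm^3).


Xe_eq = (gamma_I + gamma_Xe) * Sigma_f * phi / (lambda_Xe + sigma_Xe * phi)
Numerator = (0.0608 + 0.003) * 0.199 * 9.7155e+12 = 1.233499e+11
Denominator = 2.09e-5 + 2.6e-18 * 9.7155e+12 = 4.616030e-05
Xe_eq = 1.233499e+11 / 4.616030e-05 = 2.6722e+15 /cm^3

2.6722e+15


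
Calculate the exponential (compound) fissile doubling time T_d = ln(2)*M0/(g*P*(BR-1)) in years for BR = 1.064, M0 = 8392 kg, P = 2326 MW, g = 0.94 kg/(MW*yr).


Breeding gain G = BR - 1 = 1.064 - 1 = 0.064
Fissile production rate = g * P * G = 0.94 * 2326 * 0.064 = 139.93216 kg/yr
T_d = ln(2) * M0 / (g * P * G)
T_d = ln(2) * 8392 / 139.93216 = 41.569 yr

41.569


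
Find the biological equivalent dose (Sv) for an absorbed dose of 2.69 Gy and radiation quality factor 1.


H = D * Q
H = 2.69 * 1
H = 2.6900 Sv

2.6900


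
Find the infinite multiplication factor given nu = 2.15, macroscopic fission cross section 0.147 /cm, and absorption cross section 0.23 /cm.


k_inf = nu * Sigma_f / Sigma_a
k_inf = 2.15 * 0.147 / 0.23
k_inf = 1.3741

1.3741


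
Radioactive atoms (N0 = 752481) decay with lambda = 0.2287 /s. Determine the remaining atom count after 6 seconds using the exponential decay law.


N = N0 * exp(-lambda * t)
N = 752481 * exp(-0.2287 * 6)
N = 190790

190790


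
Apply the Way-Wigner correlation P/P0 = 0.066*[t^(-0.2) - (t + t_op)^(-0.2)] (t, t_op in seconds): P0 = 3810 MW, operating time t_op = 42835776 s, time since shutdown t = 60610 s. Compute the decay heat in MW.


P/P0 = 0.066 * [t^(-0.2) - (t + t_op)^(-0.2)]
P/P0 = 0.066 * [60610^(-0.2) - (60610 + 42835776)^(-0.2)]
P/P0 = 0.066 * [0.1105328 - 0.02975198] = 0.005331534
P = 3810 * 0.005331534 = 20.313 MW

20.313


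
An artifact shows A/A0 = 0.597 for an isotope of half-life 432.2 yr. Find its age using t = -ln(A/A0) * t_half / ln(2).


lambda = ln(2) / t_half = ln(2) / 432.2 = 0.001603765 /yr
t = -ln(A/A0) / lambda
t = -ln(0.597) / 0.001603765
t = 321.64 yr

321.64


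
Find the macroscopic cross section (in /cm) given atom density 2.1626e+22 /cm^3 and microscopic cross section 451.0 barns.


Sigma = N * sigma_barns * 1e-24
Sigma = 2.1626e+22 * 451.0 * 1e-24
Sigma = 9.7533 /cm

9.7533


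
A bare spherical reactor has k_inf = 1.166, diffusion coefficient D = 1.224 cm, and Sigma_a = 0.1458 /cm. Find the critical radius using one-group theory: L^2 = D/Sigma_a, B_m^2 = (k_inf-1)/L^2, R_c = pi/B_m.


L^2 = D / Sigma_a = 1.224 / 0.1458 = 8.395062 cm^2
B_m^2 = (k_inf - 1) / L^2 = (1.166 - 1) / 8.395062 = 0.01977353 /cm^2
For a bare sphere: B_g = pi/R, so R_c = pi / sqrt(B_m^2)
R_c = pi / sqrt(0.01977353) = 22.341 cm

22.341


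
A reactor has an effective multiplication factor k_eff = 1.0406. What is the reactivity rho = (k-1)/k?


rho = (k_eff - 1) / k_eff
rho = (1.0406 - 1) / 1.0406
rho = 0.039016

0.039016


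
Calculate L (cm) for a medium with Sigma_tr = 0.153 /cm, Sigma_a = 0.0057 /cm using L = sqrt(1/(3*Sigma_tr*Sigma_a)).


D = 1 / (3 * Sigma_tr) = 1 / (3 * 0.153) = 2.178649 cm
L = sqrt(D / Sigma_a)
L = sqrt(2.178649 / 0.0057)
L = 19.550 cm

19.550


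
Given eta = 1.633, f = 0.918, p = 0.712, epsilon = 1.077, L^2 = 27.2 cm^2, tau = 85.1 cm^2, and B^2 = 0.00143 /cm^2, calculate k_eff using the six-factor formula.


k_inf = eta*f*p*eps = 1.633*0.918*0.712*1.077 = 1.149541
P_TNL = 1/(1 + L^2*B^2) = 1/(1 + 27.2*0.00143) = 0.9625603
P_FNL = exp(-B^2*tau) = exp(-0.00143*85.1) = 0.8854202
k_eff = k_inf * P_TNL * P_FNL = 1.149541 * 0.9625603 * 0.8854202
k_eff = 0.97972

0.97972


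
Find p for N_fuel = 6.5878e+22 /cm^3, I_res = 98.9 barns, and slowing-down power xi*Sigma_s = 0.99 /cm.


p = exp(-N * I * 1e-24 / (xi*Sigma_s))
p = exp(-6.5878e+22 * 98.9 * 1e-24 / 0.99)
p = 0.0013863

0.0013863


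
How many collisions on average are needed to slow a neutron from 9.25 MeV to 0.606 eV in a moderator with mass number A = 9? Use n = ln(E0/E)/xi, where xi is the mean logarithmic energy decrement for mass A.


xi = 1 + (A-1)^2/(2A)*ln((A-1)/(A+1)) = 0.2066007 (for A = 9)
n = ln(E0/E) / xi
n = ln(9.25e6 / 0.606) / 0.2066007
n = ln(1.526403e+07) / 0.2066007 = 80.063

80.063


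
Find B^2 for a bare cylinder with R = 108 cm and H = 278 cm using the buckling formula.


B^2 = (2.405/R)^2 + (pi/H)^2
B^2 = (2.405/108)^2 + (pi/278)^2
B^2 = 6.2359e-04 /cm^2

6.2359e-04


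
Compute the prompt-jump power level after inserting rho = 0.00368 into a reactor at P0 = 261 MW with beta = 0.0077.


P1/P0 = beta / (beta - rho)
P1/P0 = 0.0077 / (0.0077 - 0.00368) = 1.915423
P1 = 261 * 1.915423 = 499.93 MW

499.93


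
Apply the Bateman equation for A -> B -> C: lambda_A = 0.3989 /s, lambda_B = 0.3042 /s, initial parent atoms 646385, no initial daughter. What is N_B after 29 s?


N_B(t) = lambda_A * N_A0 / (lambda_B - lambda_A) * [exp(-lambda_A*t) - exp(-lambda_B*t)]
exp(-0.3989*29) = 9.463200e-06; exp(-0.3042*29) = 1.474827e-04
N_B = 0.3989 * 646385 / (0.3042 - 0.3989) * (9.463200e-06 - 1.474827e-04)
N_B = 375.79

375.79


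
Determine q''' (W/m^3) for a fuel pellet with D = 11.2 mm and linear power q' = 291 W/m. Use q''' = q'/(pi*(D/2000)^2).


r = D / 2 / 1000 = 11.2 / 2 / 1000 = 0.0056 m
q''' = q' / (pi * r^2)
q''' = 291 / (pi * 0.0056^2)
q''' = 2.9537e+06 W/m^3

2.9537e+06


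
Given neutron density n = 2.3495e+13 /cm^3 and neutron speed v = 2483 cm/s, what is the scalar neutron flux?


phi = n * v
phi = 2.3495e+13 * 2483
phi = 5.8338e+16 /cm^2/s

5.8338e+16


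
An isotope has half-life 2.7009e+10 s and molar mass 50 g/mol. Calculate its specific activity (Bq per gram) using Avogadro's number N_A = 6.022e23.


lambda = ln(2) / t_half = ln(2) / 2.7009e+10 = 2.566356e-11 /s
SA = lambda * N_A / M
SA = 2.566356e-11 * 6.022e23 / 50
SA = 3.0909e+11 Bq/g

3.0909e+11


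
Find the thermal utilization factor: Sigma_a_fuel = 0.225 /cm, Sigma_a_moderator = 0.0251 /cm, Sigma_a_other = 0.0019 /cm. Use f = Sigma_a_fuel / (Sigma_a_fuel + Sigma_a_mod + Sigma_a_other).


f = Sigma_a_fuel / (Sigma_a_fuel + Sigma_a_mod + Sigma_a_other)
f = 0.225 / (0.225 + 0.0251 + 0.0019)
f = 0.89286

0.89286


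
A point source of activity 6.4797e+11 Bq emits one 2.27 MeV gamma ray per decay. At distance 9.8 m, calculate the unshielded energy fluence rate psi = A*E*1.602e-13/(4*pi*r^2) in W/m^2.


psi = A * E * 1.602e-13 / (4*pi*r^2)
psi = 6.4797e+11 * 2.27 * 1.602e-13 / (4*pi*9.8^2)
psi = 1.9525e-04 W/m^2

1.9525e-04


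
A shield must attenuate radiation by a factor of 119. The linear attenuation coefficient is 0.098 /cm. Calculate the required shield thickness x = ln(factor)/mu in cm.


x = ln(factor) / mu
x = ln(119) / 0.098
x = 48.767 cm

48.767


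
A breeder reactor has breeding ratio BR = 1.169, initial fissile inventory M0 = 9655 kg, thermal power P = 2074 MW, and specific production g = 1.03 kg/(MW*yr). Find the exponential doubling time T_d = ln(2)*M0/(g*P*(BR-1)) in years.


Breeding gain G = BR - 1 = 1.169 - 1 = 0.169
Fissile production rate = g * P * G = 1.03 * 2074 * 0.169 = 361.02118 kg/yr
T_d = ln(2) * M0 / (g * P * G)
T_d = ln(2) * 9655 / 361.02118 = 18.537 yr

18.537


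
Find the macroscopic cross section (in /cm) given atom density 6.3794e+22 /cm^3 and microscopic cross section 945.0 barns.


Sigma = N * sigma_barns * 1e-24
Sigma = 6.3794e+22 * 945.0 * 1e-24
Sigma = 60.285 /cm

60.285


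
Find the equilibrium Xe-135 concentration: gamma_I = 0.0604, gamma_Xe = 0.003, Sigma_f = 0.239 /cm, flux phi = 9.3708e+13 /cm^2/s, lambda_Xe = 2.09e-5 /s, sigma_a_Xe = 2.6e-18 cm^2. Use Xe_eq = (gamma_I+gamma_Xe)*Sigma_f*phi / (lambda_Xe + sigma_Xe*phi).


Xe_eq = (gamma_I + gamma_Xe) * Sigma_f * phi / (lambda_Xe + sigma_Xe * phi)
Numerator = (0.0604 + 0.003) * 0.239 * 9.3708e+13 = 1.419920e+12
Denominator = 2.09e-5 + 2.6e-18 * 9.3708e+13 = 2.645408e-04
Xe_eq = 1.419920e+12 / 2.645408e-04 = 5.3675e+15 /cm^3

5.3675e+15


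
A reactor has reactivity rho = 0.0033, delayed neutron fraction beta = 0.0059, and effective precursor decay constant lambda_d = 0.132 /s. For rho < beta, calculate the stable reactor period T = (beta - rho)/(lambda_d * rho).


T = (beta - rho) / (lambda_d * rho)
T = (0.0059 - 0.0033) / (0.132 * 0.0033)
T = 5.9688 s

5.9688


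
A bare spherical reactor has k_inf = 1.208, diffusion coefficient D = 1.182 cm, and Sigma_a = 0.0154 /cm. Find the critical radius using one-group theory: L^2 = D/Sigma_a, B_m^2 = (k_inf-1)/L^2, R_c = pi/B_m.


L^2 = D / Sigma_a = 1.182 / 0.0154 = 76.75325 cm^2
B_m^2 = (k_inf - 1) / L^2 = (1.208 - 1) / 76.75325 = 0.002709983 /cm^2
For a bare sphere: B_g = pi/R, so R_c = pi / sqrt(B_m^2)
R_c = pi / sqrt(0.002709983) = 60.349 cm

60.349


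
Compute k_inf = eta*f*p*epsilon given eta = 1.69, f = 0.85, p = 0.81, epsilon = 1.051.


k_inf = eta * f * p * epsilon
k_inf = 1.69 * 0.85 * 0.81 * 1.051
k_inf = 1.2229

1.2229


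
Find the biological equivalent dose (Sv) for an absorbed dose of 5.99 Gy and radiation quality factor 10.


H = D * Q
H = 5.99 * 10
H = 59.900 Sv

59.900


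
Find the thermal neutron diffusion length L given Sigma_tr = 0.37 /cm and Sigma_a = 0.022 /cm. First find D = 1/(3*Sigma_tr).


D = 1 / (3 * Sigma_tr) = 1 / (3 * 0.37) = 0.9009009 cm
L = sqrt(D / Sigma_a)
L = sqrt(0.9009009 / 0.022)
L = 6.3992 cm

6.3992


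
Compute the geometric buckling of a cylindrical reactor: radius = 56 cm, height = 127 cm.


B^2 = (2.405/R)^2 + (pi/H)^2
B^2 = (2.405/56)^2 + (pi/127)^2
B^2 = 0.0024563 /cm^2

0.0024563


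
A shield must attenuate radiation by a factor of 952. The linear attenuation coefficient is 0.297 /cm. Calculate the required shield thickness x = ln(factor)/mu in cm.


x = ln(factor) / mu
x = ln(952) / 0.297
x = 23.093 cm

23.093


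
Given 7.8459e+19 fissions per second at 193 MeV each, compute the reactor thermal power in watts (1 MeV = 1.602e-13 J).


P = fission_rate * E_MeV * 1.602e-13
P = 7.8459e+19 * 193 * 1.602e-13
P = 2.4258e+09 W

2.4258e+09


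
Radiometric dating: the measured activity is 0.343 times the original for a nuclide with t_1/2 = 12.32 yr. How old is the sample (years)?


lambda = ln(2) / t_half = ln(2) / 12.32 = 0.05626195 /yr
t = -ln(A/A0) / lambda
t = -ln(0.343) / 0.05626195
t = 19.019 yr

19.019


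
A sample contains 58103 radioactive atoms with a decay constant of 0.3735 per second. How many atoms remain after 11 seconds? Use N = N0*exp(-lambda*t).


N = N0 * exp(-lambda * t)
N = 58103 * exp(-0.3735 * 11)
N = 954.77

954.77


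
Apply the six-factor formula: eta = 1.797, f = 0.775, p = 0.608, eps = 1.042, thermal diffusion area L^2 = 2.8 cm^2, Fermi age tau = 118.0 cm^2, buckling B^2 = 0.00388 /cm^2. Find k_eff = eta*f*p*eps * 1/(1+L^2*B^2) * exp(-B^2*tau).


k_inf = eta*f*p*eps = 1.797*0.775*0.608*1.042 = 0.8823097
P_TNL = 1/(1 + L^2*B^2) = 1/(1 + 2.8*0.00388) = 0.9892528
P_FNL = exp(-B^2*tau) = exp(-0.00388*118.0) = 0.6326487
k_eff = k_inf * P_TNL * P_FNL = 0.8823097 * 0.9892528 * 0.6326487
k_eff = 0.55219

0.55219


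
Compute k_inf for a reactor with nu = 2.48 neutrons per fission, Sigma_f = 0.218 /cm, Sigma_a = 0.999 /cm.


k_inf = nu * Sigma_f / Sigma_a
k_inf = 2.48 * 0.218 / 0.999
k_inf = 0.54118

0.54118


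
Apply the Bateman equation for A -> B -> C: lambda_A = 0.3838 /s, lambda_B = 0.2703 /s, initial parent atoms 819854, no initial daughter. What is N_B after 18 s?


N_B(t) = lambda_A * N_A0 / (lambda_B - lambda_A) * [exp(-lambda_A*t) - exp(-lambda_B*t)]
exp(-0.3838*18) = 9.993555e-04; exp(-0.2703*18) = 0.007708744
N_B = 0.3838 * 819854 / (0.2703 - 0.3838) * (9.993555e-04 - 0.007708744)
N_B = 18601

18601


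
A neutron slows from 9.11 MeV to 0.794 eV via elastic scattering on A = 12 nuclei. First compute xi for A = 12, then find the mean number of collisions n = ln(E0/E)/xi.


xi = 1 + (A-1)^2/(2A)*ln((A-1)/(A+1)) = 0.1577690 (for A = 12)
n = ln(E0/E) / xi
n = ln(9.11e6 / 0.794) / 0.1577690
n = ln(1.147355e+07) / 0.1577690 = 103.03

103.03


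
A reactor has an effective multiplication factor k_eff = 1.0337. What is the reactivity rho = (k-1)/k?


rho = (k_eff - 1) / k_eff
rho = (1.0337 - 1) / 1.0337
rho = 0.032601

0.032601


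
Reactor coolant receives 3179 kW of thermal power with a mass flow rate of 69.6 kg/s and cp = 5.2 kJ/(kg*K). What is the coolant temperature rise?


dT = Q / (m_dot * cp)
dT = 3179 / (69.6 * 5.2)
dT = 8.7837 C

8.7837


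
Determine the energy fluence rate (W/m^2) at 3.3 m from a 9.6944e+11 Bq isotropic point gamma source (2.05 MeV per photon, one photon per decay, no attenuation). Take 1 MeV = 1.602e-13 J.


psi = A * E * 1.602e-13 / (4*pi*r^2)
psi = 9.6944e+11 * 2.05 * 1.602e-13 / (4*pi*3.3^2)
psi = 0.0023265 W/m^2

0.0023265


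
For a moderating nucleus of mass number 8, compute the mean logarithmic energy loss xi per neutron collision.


xi = 1 + (A-1)^2/(2A) * ln((A-1)/(A+1))
xi = 1 + (8-1)^2/(2*8) * ln((8-1)/(8 +1))
xi = 0.23035

0.23035


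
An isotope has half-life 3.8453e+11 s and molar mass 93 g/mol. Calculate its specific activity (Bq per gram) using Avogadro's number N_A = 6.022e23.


lambda = ln(2) / t_half = ln(2) / 3.8453e+11 = 1.802583e-12 /s
SA = lambda * N_A / M
SA = 1.802583e-12 * 6.022e23 / 93
SA = 1.1672e+10 Bq/g

1.1672e+10


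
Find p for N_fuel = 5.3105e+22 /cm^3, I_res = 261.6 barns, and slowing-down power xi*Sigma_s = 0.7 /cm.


p = exp(-N * I * 1e-24 / (xi*Sigma_s))
p = exp(-5.3105e+22 * 261.6 * 1e-24 / 0.7)
p = 2.4041e-09

2.4041e-09


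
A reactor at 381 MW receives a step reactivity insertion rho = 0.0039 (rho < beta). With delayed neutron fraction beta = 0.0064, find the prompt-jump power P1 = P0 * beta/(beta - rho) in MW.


P1/P0 = beta / (beta - rho)
P1/P0 = 0.0064 / (0.0064 - 0.0039) = 2.560000
P1 = 381 * 2.560000 = 975.36 MW

975.36


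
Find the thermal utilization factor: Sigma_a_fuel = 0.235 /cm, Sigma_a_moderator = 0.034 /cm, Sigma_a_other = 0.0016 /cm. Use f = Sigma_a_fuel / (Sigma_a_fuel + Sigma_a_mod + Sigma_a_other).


f = Sigma_a_fuel / (Sigma_a_fuel + Sigma_a_mod + Sigma_a_other)
f = 0.235 / (0.235 + 0.034 + 0.0016)
f = 0.86844

0.86844


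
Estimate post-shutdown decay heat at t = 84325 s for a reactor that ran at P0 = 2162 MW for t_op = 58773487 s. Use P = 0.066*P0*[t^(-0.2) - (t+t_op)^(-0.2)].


P/P0 = 0.066 * [t^(-0.2) - (t + t_op)^(-0.2)]
P/P0 = 0.066 * [84325^(-0.2) - (84325 + 58773487)^(-0.2)]
P/P0 = 0.066 * [0.1034686 - 0.02792796] = 0.004985682
P = 2162 * 0.004985682 = 10.779 MW

10.779


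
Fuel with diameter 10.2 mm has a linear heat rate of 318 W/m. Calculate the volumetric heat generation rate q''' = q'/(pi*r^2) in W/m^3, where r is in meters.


r = D / 2 / 1000 = 10.2 / 2 / 1000 = 0.0051 m
q''' = q' / (pi * r^2)
q''' = 318 / (pi * 0.0051^2)
q''' = 3.8917e+06 W/m^3

3.8917e+06


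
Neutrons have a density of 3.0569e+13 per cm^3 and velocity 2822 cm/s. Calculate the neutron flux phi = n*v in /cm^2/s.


phi = n * v
phi = 3.0569e+13 * 2822
phi = 8.6266e+16 /cm^2/s

8.6266e+16


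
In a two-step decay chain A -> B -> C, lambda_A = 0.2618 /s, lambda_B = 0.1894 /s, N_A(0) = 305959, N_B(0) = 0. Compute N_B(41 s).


N_B(t) = lambda_A * N_A0 / (lambda_B - lambda_A) * [exp(-lambda_A*t) - exp(-lambda_B*t)]
exp(-0.2618*41) = 2.179565e-05; exp(-0.1894*41) = 4.241599e-04
N_B = 0.2618 * 305959 / (0.1894 - 0.2618) * (2.179565e-05 - 4.241599e-04)
N_B = 445.16

445.16


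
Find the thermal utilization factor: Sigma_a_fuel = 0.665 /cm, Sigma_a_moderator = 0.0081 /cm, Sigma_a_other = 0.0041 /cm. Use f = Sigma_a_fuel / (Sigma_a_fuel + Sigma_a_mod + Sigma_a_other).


f = Sigma_a_fuel / (Sigma_a_fuel + Sigma_a_mod + Sigma_a_other)
f = 0.665 / (0.665 + 0.0081 + 0.0041)
f = 0.98198

0.98198


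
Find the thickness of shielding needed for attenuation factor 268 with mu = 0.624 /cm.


x = ln(factor) / mu
x = ln(268) / 0.624
x = 8.9599 cm

8.9599


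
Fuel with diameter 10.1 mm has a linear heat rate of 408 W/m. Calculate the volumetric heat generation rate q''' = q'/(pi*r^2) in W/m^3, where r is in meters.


r = D / 2 / 1000 = 10.1 / 2 / 1000 = 0.00505 m
q''' = q' / (pi * r^2)
q''' = 408 / (pi * 0.00505^2)
q''' = 5.0925e+06 W/m^3

5.0925e+06


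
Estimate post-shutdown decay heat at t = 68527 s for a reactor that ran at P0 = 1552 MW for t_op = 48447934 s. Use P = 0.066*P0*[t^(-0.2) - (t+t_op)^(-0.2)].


P/P0 = 0.066 * [t^(-0.2) - (t + t_op)^(-0.2)]
P/P0 = 0.066 * [68527^(-0.2) - (68527 + 48447934)^(-0.2)]
P/P0 = 0.066 * [0.1078519 - 0.02902834] = 0.005202355
P = 1552 * 0.005202355 = 8.0741 MW

8.0741


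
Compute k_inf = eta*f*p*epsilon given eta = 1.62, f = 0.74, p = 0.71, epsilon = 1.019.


k_inf = eta * f * p * epsilon
k_inf = 1.62 * 0.74 * 0.71 * 1.019
k_inf = 0.86732

0.86732


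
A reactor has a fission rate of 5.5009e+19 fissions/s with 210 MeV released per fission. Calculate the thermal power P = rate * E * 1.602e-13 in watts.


P = fission_rate * E_MeV * 1.602e-13
P = 5.5009e+19 * 210 * 1.602e-13
P = 1.8506e+09 W

1.8506e+09


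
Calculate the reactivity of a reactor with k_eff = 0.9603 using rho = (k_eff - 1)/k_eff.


rho = (k_eff - 1) / k_eff
rho = (0.9603 - 1) / 0.9603
rho = -0.041341

-0.041341


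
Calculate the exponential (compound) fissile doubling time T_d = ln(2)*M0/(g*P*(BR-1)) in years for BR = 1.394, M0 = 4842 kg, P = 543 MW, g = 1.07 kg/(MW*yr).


Breeding gain G = BR - 1 = 1.394 - 1 = 0.394
Fissile production rate = g * P * G = 1.07 * 543 * 0.394 = 228.91794 kg/yr
T_d = ln(2) * M0 / (g * P * G)
T_d = ln(2) * 4842 / 228.91794 = 14.661 yr

14.661


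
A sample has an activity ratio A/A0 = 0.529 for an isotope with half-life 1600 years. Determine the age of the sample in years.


lambda = ln(2) / t_half = ln(2) / 1600 = 4.332170e-04 /yr
t = -ln(A/A0) / lambda
t = -ln(0.529) / 4.332170e-04
t = 1469.9 yr

1469.9


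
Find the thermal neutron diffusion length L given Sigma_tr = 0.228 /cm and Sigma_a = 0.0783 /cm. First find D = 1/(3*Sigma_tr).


D = 1 / (3 * Sigma_tr) = 1 / (3 * 0.228) = 1.461988 cm
L = sqrt(D / Sigma_a)
L = sqrt(1.461988 / 0.0783)
L = 4.3211 cm

4.3211


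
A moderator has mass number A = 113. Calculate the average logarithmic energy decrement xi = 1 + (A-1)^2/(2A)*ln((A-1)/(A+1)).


xi = 1 + (A-1)^2/(2A) * ln((A-1)/(A+1))
xi = 1 + (113-1)^2/(2*113) * ln((113-1)/(113 +1))
xi = 0.017595

0.017595


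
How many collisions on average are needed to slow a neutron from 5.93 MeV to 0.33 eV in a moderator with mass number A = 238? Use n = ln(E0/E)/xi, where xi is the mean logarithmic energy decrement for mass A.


xi = 1 + (A-1)^2/(2A)*ln((A-1)/(A+1)) = 0.008379872 (for A = 238)
n = ln(E0/E) / xi
n = ln(5.93e6 / 0.33) / 0.008379872
n = ln(1.796970e+07) / 0.008379872 = 1993.4

1993.4


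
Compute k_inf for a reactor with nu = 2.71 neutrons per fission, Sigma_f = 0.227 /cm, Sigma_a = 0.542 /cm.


k_inf = nu * Sigma_f / Sigma_a
k_inf = 2.71 * 0.227 / 0.542
k_inf = 1.1350

1.1350


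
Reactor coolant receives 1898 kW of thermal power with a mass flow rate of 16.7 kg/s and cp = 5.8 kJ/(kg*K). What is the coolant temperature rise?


dT = Q / (m_dot * cp)
dT = 1898 / (16.7 * 5.8)
dT = 19.595 C

19.595


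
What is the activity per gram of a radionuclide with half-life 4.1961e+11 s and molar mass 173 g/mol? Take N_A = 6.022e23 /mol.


lambda = ln(2) / t_half = ln(2) / 4.1961e+11 = 1.651884e-12 /s
SA = lambda * N_A / M
SA = 1.651884e-12 * 6.022e23 / 173
SA = 5.7501e+09 Bq/g

5.7501e+09


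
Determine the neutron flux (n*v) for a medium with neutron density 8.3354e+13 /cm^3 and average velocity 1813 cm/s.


phi = n * v
phi = 8.3354e+13 * 1813
phi = 1.5112e+17 /cm^2/s

1.5112e+17


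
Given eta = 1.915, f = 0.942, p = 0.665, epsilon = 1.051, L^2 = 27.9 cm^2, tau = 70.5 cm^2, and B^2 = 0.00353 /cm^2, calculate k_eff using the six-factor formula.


k_inf = eta*f*p*eps = 1.915*0.942*0.665*1.051 = 1.260794
P_TNL = 1/(1 + L^2*B^2) = 1/(1 + 27.9*0.00353) = 0.9103430
P_FNL = exp(-B^2*tau) = exp(-0.00353*70.5) = 0.7796852
k_eff = k_inf * P_TNL * P_FNL = 1.260794 * 0.9103430 * 0.7796852
k_eff = 0.89489

0.89489


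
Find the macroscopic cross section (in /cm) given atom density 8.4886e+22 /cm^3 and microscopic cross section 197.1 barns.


Sigma = N * sigma_barns * 1e-24
Sigma = 8.4886e+22 * 197.1 * 1e-24
Sigma = 16.731 /cm

16.731


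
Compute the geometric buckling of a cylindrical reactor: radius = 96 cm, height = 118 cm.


B^2 = (2.405/R)^2 + (pi/H)^2
B^2 = (2.405/96)^2 + (pi/118)^2
B^2 = 0.0013364 /cm^2

0.0013364


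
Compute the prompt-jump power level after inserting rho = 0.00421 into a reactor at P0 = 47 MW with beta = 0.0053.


P1/P0 = beta / (beta - rho)
P1/P0 = 0.0053 / (0.0053 - 0.00421) = 4.862385
P1 = 47 * 4.862385 = 228.53 MW

228.53


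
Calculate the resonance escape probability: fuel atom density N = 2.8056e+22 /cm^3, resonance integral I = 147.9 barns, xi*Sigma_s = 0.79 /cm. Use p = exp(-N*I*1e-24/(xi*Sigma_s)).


p = exp(-N * I * 1e-24 / (xi*Sigma_s))
p = exp(-2.8056e+22 * 147.9 * 1e-24 / 0.79)
p = 0.0052344

0.0052344


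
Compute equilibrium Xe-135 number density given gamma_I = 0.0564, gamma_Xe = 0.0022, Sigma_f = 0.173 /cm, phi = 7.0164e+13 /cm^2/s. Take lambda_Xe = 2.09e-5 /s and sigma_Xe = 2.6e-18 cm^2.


Xe_eq = (gamma_I + gamma_Xe) * Sigma_f * phi / (lambda_Xe + sigma_Xe * phi)
Numerator = (0.0564 + 0.0022) * 0.173 * 7.0164e+13 = 7.113086e+11
Denominator = 2.09e-5 + 2.6e-18 * 7.0164e+13 = 2.033264e-04
Xe_eq = 7.113086e+11 / 2.033264e-04 = 3.4984e+15 /cm^3

3.4984e+15


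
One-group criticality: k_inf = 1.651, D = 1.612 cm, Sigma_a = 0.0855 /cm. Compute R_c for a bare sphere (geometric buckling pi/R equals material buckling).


L^2 = D / Sigma_a = 1.612 / 0.0855 = 18.85380 cm^2
B_m^2 = (k_inf - 1) / L^2 = (1.651 - 1) / 18.85380 = 0.03452885 /cm^2
For a bare sphere: B_g = pi/R, so R_c = pi / sqrt(B_m^2)
R_c = pi / sqrt(0.03452885) = 16.907 cm

16.907


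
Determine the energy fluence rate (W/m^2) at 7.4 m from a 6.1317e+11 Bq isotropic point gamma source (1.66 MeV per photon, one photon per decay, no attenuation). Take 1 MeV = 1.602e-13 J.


psi = A * E * 1.602e-13 / (4*pi*r^2)
psi = 6.1317e+11 * 1.66 * 1.602e-13 / (4*pi*7.4^2)
psi = 2.3696e-04 W/m^2

2.3696e-04


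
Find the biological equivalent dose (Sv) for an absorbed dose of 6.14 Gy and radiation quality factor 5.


H = D * Q
H = 6.14 * 5
H = 30.700 Sv

30.700


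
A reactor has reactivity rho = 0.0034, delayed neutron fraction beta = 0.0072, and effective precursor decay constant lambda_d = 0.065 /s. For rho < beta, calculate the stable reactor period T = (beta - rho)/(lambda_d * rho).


T = (beta - rho) / (lambda_d * rho)
T = (0.0072 - 0.0034) / (0.065 * 0.0034)
T = 17.195 s

17.195


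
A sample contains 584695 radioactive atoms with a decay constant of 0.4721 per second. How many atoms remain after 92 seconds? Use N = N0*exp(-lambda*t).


N = N0 * exp(-lambda * t)
N = 584695 * exp(-0.4721 * 92)
N = 8.0192e-14

8.0192e-14


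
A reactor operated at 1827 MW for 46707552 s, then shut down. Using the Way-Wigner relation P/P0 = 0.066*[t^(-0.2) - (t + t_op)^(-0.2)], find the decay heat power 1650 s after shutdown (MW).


P/P0 = 0.066 * [t^(-0.2) - (t + t_op)^(-0.2)]
P/P0 = 0.066 * [1650^(-0.2) - (1650 + 46707552)^(-0.2)]
P/P0 = 0.066 * [0.2272496 - 0.02924957] = 0.01306800
P = 1827 * 0.01306800 = 23.875 MW

23.875


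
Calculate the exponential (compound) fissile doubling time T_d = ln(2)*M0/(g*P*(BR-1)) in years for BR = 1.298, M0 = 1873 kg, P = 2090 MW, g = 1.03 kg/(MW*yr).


Breeding gain G = BR - 1 = 1.298 - 1 = 0.298
Fissile production rate = g * P * G = 1.03 * 2090 * 0.298 = 641.5046 kg/yr
T_d = ln(2) * M0 / (g * P * G)
T_d = ln(2) * 1873 / 641.5046 = 2.0238 yr

2.0238


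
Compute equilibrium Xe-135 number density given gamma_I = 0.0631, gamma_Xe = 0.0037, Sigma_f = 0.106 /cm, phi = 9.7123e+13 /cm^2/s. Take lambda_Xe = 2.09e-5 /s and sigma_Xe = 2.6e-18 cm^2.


Xe_eq = (gamma_I + gamma_Xe) * Sigma_f * phi / (lambda_Xe + sigma_Xe * phi)
Numerator = (0.0631 + 0.0037) * 0.106 * 9.7123e+13 = 6.877085e+11
Denominator = 2.09e-5 + 2.6e-18 * 9.7123e+13 = 2.734198e-04
Xe_eq = 6.877085e+11 / 2.734198e-04 = 2.5152e+15 /cm^3

2.5152e+15


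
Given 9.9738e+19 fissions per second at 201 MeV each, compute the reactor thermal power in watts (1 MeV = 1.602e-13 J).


P = fission_rate * E_MeV * 1.602e-13
P = 9.9738e+19 * 201 * 1.602e-13
P = 3.2116e+09 W

3.2116e+09


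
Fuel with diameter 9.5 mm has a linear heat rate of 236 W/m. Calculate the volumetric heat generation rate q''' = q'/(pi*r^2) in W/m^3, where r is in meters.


r = D / 2 / 1000 = 9.5 / 2 / 1000 = 0.00475 m
q''' = q' / (pi * r^2)
q''' = 236 / (pi * 0.00475^2)
q''' = 3.3295e+06 W/m^3

3.3295e+06


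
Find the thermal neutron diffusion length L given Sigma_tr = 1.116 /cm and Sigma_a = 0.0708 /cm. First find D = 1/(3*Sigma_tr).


D = 1 / (3 * Sigma_tr) = 1 / (3 * 1.116) = 0.2986858 cm
L = sqrt(D / Sigma_a)
L = sqrt(0.2986858 / 0.0708)
L = 2.0540 cm

2.0540


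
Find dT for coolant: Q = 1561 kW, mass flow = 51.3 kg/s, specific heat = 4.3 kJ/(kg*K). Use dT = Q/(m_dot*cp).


dT = Q / (m_dot * cp)
dT = 1561 / (51.3 * 4.3)
dT = 7.0765 C

7.0765


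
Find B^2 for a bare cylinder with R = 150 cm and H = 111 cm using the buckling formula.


B^2 = (2.405/R)^2 + (pi/H)^2
B^2 = (2.405/150)^2 + (pi/111)^2
B^2 = 0.0010581 /cm^2

0.0010581


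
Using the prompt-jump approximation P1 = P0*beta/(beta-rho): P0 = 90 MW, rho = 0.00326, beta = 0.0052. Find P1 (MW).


P1/P0 = beta / (beta - rho)
P1/P0 = 0.0052 / (0.0052 - 0.00326) = 2.680412
P1 = 90 * 2.680412 = 241.24 MW

241.24


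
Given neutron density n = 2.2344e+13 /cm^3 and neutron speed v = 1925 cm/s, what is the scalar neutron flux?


phi = n * v
phi = 2.2344e+13 * 1925
phi = 4.3012e+16 /cm^2/s

4.3012e+16


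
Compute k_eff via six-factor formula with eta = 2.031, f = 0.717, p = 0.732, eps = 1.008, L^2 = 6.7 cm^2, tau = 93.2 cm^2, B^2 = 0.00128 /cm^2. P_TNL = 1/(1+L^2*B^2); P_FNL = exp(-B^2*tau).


k_inf = eta*f*p*eps = 2.031*0.717*0.732*1.008 = 1.074486
P_TNL = 1/(1 + L^2*B^2) = 1/(1 + 6.7*0.00128) = 0.9914969
P_FNL = exp(-B^2*tau) = exp(-0.00128*93.2) = 0.8875450
k_eff = k_inf * P_TNL * P_FNL = 1.074486 * 0.9914969 * 0.8875450
k_eff = 0.94555

0.94555


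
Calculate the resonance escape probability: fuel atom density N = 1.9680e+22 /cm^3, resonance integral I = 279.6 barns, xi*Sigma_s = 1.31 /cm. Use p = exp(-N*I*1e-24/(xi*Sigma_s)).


p = exp(-N * I * 1e-24 / (xi*Sigma_s))
p = exp(-1.9680e+22 * 279.6 * 1e-24 / 1.31)
p = 0.014990

0.014990


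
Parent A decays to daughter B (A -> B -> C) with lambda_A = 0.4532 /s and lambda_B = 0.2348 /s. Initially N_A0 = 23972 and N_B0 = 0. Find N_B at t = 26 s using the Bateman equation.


N_B(t) = lambda_A * N_A0 / (lambda_B - lambda_A) * [exp(-lambda_A*t) - exp(-lambda_B*t)]
exp(-0.4532*26) = 7.631699e-06; exp(-0.2348*26) = 0.002232128
N_B = 0.4532 * 23972 / (0.2348 - 0.4532) * (7.631699e-06 - 0.002232128)
N_B = 110.66

110.66


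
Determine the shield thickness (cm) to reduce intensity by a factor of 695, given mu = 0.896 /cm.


x = ln(factor) / mu
x = ln(695) / 0.896
x = 7.3035 cm

7.3035


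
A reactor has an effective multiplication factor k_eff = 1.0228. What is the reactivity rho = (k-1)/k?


rho = (k_eff - 1) / k_eff
rho = (1.0228 - 1) / 1.0228
rho = 0.022292

0.022292


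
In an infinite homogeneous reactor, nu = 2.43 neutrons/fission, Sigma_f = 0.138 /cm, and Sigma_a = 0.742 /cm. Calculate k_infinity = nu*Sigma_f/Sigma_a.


k_inf = nu * Sigma_f / Sigma_a
k_inf = 2.43 * 0.138 / 0.742
k_inf = 0.45194

0.45194


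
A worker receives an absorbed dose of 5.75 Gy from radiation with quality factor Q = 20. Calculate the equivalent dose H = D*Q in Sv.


H = D * Q
H = 5.75 * 20
H = 115.00 Sv

115.00


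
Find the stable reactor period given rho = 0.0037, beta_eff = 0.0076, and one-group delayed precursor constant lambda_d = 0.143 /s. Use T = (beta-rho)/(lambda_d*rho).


T = (beta - rho) / (lambda_d * rho)
T = (0.0076 - 0.0037) / (0.143 * 0.0037)
T = 7.3710 s

7.3710


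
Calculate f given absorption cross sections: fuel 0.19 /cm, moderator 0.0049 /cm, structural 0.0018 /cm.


f = Sigma_a_fuel / (Sigma_a_fuel + Sigma_a_mod + Sigma_a_other)
f = 0.19 / (0.19 + 0.0049 + 0.0018)
f = 0.96594

0.96594


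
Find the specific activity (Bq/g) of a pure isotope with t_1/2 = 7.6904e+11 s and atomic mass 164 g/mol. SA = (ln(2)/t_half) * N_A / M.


lambda = ln(2) / t_half = ln(2) / 7.6904e+11 = 9.013149e-13 /s
SA = lambda * N_A / M
SA = 9.013149e-13 * 6.022e23 / 164
SA = 3.3096e+09 Bq/g

3.3096e+09


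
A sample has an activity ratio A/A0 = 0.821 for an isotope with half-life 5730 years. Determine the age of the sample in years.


lambda = ln(2) / t_half = ln(2) / 5730 = 1.209681e-04 /yr
t = -ln(A/A0) / lambda
t = -ln(0.821) / 1.209681e-04
t = 1630.4 yr

1630.4


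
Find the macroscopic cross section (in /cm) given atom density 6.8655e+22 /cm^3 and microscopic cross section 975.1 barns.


Sigma = N * sigma_barns * 1e-24
Sigma = 6.8655e+22 * 975.1 * 1e-24
Sigma = 66.945 /cm

66.945


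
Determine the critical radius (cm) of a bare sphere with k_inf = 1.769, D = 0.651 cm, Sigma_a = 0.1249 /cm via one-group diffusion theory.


L^2 = D / Sigma_a = 0.651 / 0.1249 = 5.212170 cm^2
B_m^2 = (k_inf - 1) / L^2 = (1.769 - 1) / 5.212170 = 0.1475393 /cm^2
For a bare sphere: B_g = pi/R, so R_c = pi / sqrt(B_m^2)
R_c = pi / sqrt(0.1475393) = 8.1789 cm

8.1789


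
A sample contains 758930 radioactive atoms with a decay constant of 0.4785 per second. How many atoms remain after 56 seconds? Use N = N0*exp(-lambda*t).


N = N0 * exp(-lambda * t)
N = 758930 * exp(-0.4785 * 56)
N = 1.7492e-06

1.7492e-06


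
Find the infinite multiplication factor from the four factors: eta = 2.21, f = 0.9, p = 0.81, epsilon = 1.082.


k_inf = eta * f * p * epsilon
k_inf = 2.21 * 0.9 * 0.81 * 1.082
k_inf = 1.7432

1.7432


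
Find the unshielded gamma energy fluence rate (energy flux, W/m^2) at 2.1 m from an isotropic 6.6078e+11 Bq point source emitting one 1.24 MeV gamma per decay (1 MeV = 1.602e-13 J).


psi = A * E * 1.602e-13 / (4*pi*r^2)
psi = 6.6078e+11 * 1.24 * 1.602e-13 / (4*pi*2.1^2)
psi = 0.0023686 W/m^2

0.0023686


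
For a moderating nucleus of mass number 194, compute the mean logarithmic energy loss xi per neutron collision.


xi = 1 + (A-1)^2/(2A) * ln((A-1)/(A+1))
xi = 1 + (194-1)^2/(2*194) * ln((194-1)/(194 +1))
xi = 0.010274

0.010274


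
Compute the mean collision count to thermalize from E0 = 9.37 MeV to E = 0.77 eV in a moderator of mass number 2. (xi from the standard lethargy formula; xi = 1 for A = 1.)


xi = 1 + (A-1)^2/(2A)*ln((A-1)/(A+1)) = 0.7253469 (for A = 2)
n = ln(E0/E) / xi
n = ln(9.37e6 / 0.77) / 0.7253469
n = ln(1.216883e+07) / 0.7253469 = 22.492

22.492


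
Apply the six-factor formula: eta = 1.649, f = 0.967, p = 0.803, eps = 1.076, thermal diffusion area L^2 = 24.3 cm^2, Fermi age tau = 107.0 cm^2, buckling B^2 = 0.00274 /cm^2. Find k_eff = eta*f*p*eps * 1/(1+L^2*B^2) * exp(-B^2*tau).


k_inf = eta*f*p*eps = 1.649*0.967*0.803*1.076 = 1.377764
P_TNL = 1/(1 + L^2*B^2) = 1/(1 + 24.3*0.00274) = 0.9375744
P_FNL = exp(-B^2*tau) = exp(-0.00274*107.0) = 0.7458879
k_eff = k_inf * P_TNL * P_FNL = 1.377764 * 0.9375744 * 0.7458879
k_eff = 0.96351

0.96351


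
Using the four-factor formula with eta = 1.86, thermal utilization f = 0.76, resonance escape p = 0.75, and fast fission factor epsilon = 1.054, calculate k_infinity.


k_inf = eta * f * p * epsilon
k_inf = 1.86 * 0.76 * 0.75 * 1.054
k_inf = 1.1175

1.1175


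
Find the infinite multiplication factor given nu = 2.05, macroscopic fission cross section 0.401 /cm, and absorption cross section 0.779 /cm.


k_inf = nu * Sigma_f / Sigma_a
k_inf = 2.05 * 0.401 / 0.779
k_inf = 1.0553

1.0553


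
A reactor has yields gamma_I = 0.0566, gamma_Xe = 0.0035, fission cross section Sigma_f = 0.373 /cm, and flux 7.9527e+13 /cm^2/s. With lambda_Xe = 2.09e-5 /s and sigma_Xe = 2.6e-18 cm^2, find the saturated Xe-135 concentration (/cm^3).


Xe_eq = (gamma_I + gamma_Xe) * Sigma_f * phi / (lambda_Xe + sigma_Xe * phi)
Numerator = (0.0566 + 0.0035) * 0.373 * 7.9527e+13 = 1.782781e+12
Denominator = 2.09e-5 + 2.6e-18 * 7.9527e+13 = 2.276702e-04
Xe_eq = 1.782781e+12 / 2.276702e-04 = 7.8305e+15 /cm^3

7.8305e+15


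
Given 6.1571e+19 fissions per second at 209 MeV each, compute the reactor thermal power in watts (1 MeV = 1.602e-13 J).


P = fission_rate * E_MeV * 1.602e-13
P = 6.1571e+19 * 209 * 1.602e-13
P = 2.0615e+09 W

2.0615e+09


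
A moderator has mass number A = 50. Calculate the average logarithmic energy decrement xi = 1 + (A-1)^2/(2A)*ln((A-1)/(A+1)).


xi = 1 + (A-1)^2/(2A) * ln((A-1)/(A+1))
xi = 1 + (50-1)^2/(2*50) * ln((50-1)/(50 +1))
xi = 0.039472

0.039472


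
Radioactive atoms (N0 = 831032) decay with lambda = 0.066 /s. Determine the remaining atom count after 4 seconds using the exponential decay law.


N = N0 * exp(-lambda * t)
N = 831032 * exp(-0.066 * 4)
N = 638211

638211


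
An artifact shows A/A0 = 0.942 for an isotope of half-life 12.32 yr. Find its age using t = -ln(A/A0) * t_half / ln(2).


lambda = ln(2) / t_half = ln(2) / 12.32 = 0.05626195 /yr
t = -ln(A/A0) / lambda
t = -ln(0.942) / 0.05626195
t = 1.0620 yr

1.0620


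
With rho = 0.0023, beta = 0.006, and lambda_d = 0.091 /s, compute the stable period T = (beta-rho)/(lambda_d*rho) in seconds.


T = (beta - rho) / (lambda_d * rho)
T = (0.006 - 0.0023) / (0.091 * 0.0023)
T = 17.678 s

17.678


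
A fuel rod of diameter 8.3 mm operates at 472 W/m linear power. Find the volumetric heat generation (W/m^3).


r = D / 2 / 1000 = 8.3 / 2 / 1000 = 0.00415 m
q''' = q' / (pi * r^2)
q''' = 472 / (pi * 0.00415^2)
q''' = 8.7236e+06 W/m^3

8.7236e+06


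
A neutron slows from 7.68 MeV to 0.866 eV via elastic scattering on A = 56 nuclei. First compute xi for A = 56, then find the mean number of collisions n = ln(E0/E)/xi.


xi = 1 + (A-1)^2/(2A)*ln((A-1)/(A+1)) = 0.03529286 (for A = 56)
n = ln(E0/E) / xi
n = ln(7.68e6 / 0.866) / 0.03529286
n = ln(8.868360e+06) / 0.03529286 = 453.29

453.29


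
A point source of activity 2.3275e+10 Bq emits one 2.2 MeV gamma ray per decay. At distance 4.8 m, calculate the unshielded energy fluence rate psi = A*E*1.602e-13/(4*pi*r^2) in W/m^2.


psi = A * E * 1.602e-13 / (4*pi*r^2)
psi = 2.3275e+10 * 2.2 * 1.602e-13 / (4*pi*4.8^2)
psi = 2.8332e-05 W/m^2

2.8332e-05


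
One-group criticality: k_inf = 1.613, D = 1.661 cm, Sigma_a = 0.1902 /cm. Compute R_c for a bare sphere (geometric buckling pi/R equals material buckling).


L^2 = D / Sigma_a = 1.661 / 0.1902 = 8.732913 cm^2
B_m^2 = (k_inf - 1) / L^2 = (1.613 - 1) / 8.732913 = 0.07019422 /cm^2
For a bare sphere: B_g = pi/R, so R_c = pi / sqrt(B_m^2)
R_c = pi / sqrt(0.07019422) = 11.858 cm

11.858


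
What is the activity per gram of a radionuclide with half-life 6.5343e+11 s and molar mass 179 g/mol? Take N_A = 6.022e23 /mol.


lambda = ln(2) / t_half = ln(2) / 6.5343e+11 = 1.060783e-12 /s
SA = lambda * N_A / M
SA = 1.060783e-12 * 6.022e23 / 179
SA = 3.5687e+09 Bq/g

3.5687e+09


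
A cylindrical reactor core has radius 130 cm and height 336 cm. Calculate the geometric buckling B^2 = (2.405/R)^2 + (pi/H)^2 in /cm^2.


B^2 = (2.405/R)^2 + (pi/H)^2
B^2 = (2.405/130)^2 + (pi/336)^2
B^2 = 4.2967e-04 /cm^2

4.2967e-04


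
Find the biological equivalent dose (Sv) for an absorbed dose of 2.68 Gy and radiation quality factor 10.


H = D * Q
H = 2.68 * 10
H = 26.800 Sv

26.800


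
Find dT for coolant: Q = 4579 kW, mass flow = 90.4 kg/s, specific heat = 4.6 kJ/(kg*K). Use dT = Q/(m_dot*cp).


dT = Q / (m_dot * cp)
dT = 4579 / (90.4 * 4.6)
dT = 11.011 C

11.011


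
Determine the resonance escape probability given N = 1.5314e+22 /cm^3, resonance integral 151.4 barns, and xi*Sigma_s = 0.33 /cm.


p = exp(-N * I * 1e-24 / (xi*Sigma_s))
p = exp(-1.5314e+22 * 151.4 * 1e-24 / 0.33)
p = 8.8859e-04

8.8859e-04


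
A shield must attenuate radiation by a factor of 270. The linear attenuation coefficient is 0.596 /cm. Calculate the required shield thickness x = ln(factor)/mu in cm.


x = ln(factor) / mu
x = ln(270) / 0.596
x = 9.3933 cm

9.3933


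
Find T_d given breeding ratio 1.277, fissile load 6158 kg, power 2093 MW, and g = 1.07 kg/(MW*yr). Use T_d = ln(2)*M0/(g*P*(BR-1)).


Breeding gain G = BR - 1 = 1.277 - 1 = 0.277
Fissile production rate = g * P * G = 1.07 * 2093 * 0.277 = 620.34427 kg/yr
T_d = ln(2) * M0 / (g * P * G)
T_d = ln(2) * 6158 / 620.34427 = 6.8807 yr

6.8807


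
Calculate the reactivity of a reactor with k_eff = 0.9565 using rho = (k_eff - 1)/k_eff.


rho = (k_eff - 1) / k_eff
rho = (0.9565 - 1) / 0.9565
rho = -0.045478

-0.045478


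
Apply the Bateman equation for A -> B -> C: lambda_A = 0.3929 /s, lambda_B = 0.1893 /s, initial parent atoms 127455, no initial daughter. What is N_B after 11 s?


N_B(t) = lambda_A * N_A0 / (lambda_B - lambda_A) * [exp(-lambda_A*t) - exp(-lambda_B*t)]
exp(-0.3929*11) = 0.01327464; exp(-0.1893*11) = 0.1246432
N_B = 0.3929 * 127455 / (0.1893 - 0.3929) * (0.01327464 - 0.1246432)
N_B = 27392

27392


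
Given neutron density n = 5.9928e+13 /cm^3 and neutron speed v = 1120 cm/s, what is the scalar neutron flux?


phi = n * v
phi = 5.9928e+13 * 1120
phi = 6.7119e+16 /cm^2/s

6.7119e+16


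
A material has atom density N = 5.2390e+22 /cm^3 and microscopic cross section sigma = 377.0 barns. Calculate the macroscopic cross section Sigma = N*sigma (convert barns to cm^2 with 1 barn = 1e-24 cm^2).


Sigma = N * sigma_barns * 1e-24
Sigma = 5.2390e+22 * 377.0 * 1e-24
Sigma = 19.751 /cm

19.751


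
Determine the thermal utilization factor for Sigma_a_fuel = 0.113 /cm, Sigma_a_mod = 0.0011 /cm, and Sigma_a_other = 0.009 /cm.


f = Sigma_a_fuel / (Sigma_a_fuel + Sigma_a_mod + Sigma_a_other)
f = 0.113 / (0.113 + 0.0011 + 0.009)
f = 0.91795

0.91795


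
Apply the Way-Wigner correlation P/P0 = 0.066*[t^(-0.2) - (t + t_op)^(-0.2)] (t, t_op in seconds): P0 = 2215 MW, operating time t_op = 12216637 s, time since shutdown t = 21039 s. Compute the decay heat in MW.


P/P0 = 0.066 * [t^(-0.2) - (t + t_op)^(-0.2)]
P/P0 = 0.066 * [21039^(-0.2) - (21039 + 12216637)^(-0.2)]
P/P0 = 0.066 * [0.1365825 - 0.03823492] = 0.006490940
P = 2215 * 0.006490940 = 14.377 MW

14.377
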